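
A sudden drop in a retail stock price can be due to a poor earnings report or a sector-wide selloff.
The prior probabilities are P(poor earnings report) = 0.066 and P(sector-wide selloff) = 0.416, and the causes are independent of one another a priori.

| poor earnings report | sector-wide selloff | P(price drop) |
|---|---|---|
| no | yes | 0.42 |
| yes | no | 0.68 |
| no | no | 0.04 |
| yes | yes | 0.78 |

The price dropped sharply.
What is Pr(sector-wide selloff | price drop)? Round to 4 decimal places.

Pr(sector-wide selloff | price drop) ≈ 0.7935

Enumerate the 4 (poor earnings report, sector-wide selloff) configurations and weight by the priors:
  P(price drop) = 0.04*0.934*0.584 + 0.42*0.934*0.416 + 0.68*0.066*0.584 + 0.78*0.066*0.416
        = 0.021818 + 0.163188 + 0.026210 + 0.021416 = 0.232632
Configurations with sector-wide selloff contribute 0.184604, so
  P(sector-wide selloff | price drop) = 0.184604 / 0.232632 ≈ 0.7935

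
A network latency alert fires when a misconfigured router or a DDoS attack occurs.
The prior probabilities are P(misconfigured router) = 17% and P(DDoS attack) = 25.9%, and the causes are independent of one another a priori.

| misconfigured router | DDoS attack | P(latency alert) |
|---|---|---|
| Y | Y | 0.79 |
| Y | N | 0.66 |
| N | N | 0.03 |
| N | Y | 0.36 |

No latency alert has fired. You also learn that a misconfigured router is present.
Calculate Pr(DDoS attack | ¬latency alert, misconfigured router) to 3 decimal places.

Pr(DDoS attack | ¬latency alert, misconfigured router) ≈ 0.178

P(¬latency alert | misconfigured router) = 0.34*0.741 + 0.21*0.259 = 0.251940 + 0.054390 = 0.306330
Of this, 0.054390 comes from 0.21*0.259 (the DDoS attack=true cases).
So P(DDoS attack | ¬latency alert, misconfigured router) = 0.054390/0.306330 ≈ 0.178.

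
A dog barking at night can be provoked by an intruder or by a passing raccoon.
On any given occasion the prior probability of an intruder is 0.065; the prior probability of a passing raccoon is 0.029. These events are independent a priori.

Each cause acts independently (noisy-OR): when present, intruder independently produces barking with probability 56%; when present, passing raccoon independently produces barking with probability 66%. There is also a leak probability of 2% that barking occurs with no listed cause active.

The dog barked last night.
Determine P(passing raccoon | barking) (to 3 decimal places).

P(passing raccoon | barking) ≈ 0.267

Under noisy-OR, P(barking | causes) = 1 − (1−0.02)·∏(1−qᵢ) over the active causes.
Enumerate the 4 (intruder, passing raccoon) configurations and weight by the priors:
  P(barking) = 0.02·0.935·0.971 + 0.6668·0.935·0.029 + 0.5688·0.065·0.971 + 0.853392·0.065·0.029
        = 0.018158 + 0.018080 + 0.035900 + 0.001609 = 0.073747
Keeping only the passing raccoon-present terms gives 0.019689, so
  P(passing raccoon | barking) = 0.019689 / 0.073747 ≈ 0.267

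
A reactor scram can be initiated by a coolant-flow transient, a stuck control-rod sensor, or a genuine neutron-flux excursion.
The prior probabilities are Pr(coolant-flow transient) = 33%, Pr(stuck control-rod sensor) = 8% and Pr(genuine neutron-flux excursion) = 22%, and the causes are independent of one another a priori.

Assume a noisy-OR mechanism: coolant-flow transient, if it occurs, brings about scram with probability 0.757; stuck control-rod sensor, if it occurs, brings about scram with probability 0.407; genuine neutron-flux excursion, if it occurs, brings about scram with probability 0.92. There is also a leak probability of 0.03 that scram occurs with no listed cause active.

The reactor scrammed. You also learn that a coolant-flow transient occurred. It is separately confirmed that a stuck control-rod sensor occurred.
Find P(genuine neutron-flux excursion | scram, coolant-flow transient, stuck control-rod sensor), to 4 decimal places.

Under noisy-OR, P(scram | causes) = 1 − (1−0.03)·∏(1−qᵢ) over the active causes.
Enumerate both values of genuine neutron-flux excursion and weight by the priors:
  P(scram | coolant-flow transient, stuck control-rod sensor) = 0.860224*0.78 + 0.988818*0.22
        = 0.670975 + 0.217540 = 0.888515
Keeping only the genuine neutron-flux excursion-present terms gives 0.217540, so
  P(genuine neutron-flux excursion | scram, coolant-flow transient, stuck control-rod sensor) = 0.217540 / 0.888515 ≈ 0.2448

P(genuine neutron-flux excursion | scram, coolant-flow transient, stuck control-rod sensor) ≈ 0.2448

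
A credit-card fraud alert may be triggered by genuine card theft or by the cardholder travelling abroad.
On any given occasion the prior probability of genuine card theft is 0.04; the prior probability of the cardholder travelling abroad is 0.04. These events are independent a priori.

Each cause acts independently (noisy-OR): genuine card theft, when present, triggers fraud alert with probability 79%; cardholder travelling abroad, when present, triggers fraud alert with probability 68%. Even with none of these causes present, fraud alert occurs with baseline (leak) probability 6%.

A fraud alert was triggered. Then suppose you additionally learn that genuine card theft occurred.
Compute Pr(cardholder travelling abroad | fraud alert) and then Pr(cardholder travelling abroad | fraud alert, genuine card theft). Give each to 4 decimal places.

Pr(cardholder travelling abroad | fraud alert) ≈ 0.2477; Pr(cardholder travelling abroad | fraud alert, genuine card theft) ≈ 0.0464

Under noisy-OR, P(fraud alert | causes) = 1 − (1−0.06)·∏(1−qᵢ) over the active causes.
Weight on cardholder travelling abroad=true, given the evidence: 0.026849 + 0.001499 = 0.028348
Denominator P(fraud alert): 0.06·0.96·0.96 + 0.6992·0.96·0.04 + 0.8026·0.04·0.96 + 0.936832·0.04·0.04 = 0.114464
Posterior = 0.028348 / 0.114464 ≈ 0.2477

Now also conditioning on genuine card theft=true:
By total probability over both values of cardholder travelling abroad:
  P(fraud alert | genuine card theft) = 0.8026·0.96 + 0.936832·0.04
        = 0.770496 + 0.037473 = 0.807969
The terms with cardholder travelling abroad present sum to 0.037473, so
  P(cardholder travelling abroad | fraud alert, genuine card theft) = 0.037473 / 0.807969 ≈ 0.0464
Conditioning on genuine card theft lowers the posterior on cardholder travelling abroad: the classic explaining-away effect in a common-effect structure.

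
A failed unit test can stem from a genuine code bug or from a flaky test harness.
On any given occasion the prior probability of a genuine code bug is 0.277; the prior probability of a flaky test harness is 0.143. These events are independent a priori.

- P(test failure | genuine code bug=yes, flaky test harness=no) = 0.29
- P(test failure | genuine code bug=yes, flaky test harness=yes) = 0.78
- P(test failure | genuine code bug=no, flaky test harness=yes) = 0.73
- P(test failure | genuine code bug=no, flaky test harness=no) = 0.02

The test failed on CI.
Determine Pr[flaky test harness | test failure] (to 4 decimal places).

Pr[flaky test harness | test failure] ≈ 0.5670

By total probability over the 4 (genuine code bug, flaky test harness) configurations:
  P(test failure) = 0.02*0.723*0.857 + 0.73*0.723*0.143 + 0.29*0.277*0.857 + 0.78*0.277*0.143
        = 0.012392 + 0.075474 + 0.068843 + 0.030897 = 0.187606
Configurations with flaky test harness contribute 0.106371, so
  P(flaky test harness | test failure) = 0.106371 / 0.187606 ≈ 0.5670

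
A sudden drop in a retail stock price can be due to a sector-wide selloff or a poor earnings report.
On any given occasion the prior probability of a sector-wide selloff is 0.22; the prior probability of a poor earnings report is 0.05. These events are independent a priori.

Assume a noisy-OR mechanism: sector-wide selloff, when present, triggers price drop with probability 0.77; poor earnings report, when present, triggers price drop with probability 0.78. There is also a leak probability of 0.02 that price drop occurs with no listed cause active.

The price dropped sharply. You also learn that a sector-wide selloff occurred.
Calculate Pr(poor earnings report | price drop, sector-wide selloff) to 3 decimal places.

Pr(poor earnings report | price drop, sector-wide selloff) ≈ 0.061

Under noisy-OR, P(price drop | causes) = 1 − (1−0.02)·∏(1−qᵢ) over the active causes.
For the numerator, keep only poor earnings report=true terms: 0.950412·0.05 = 0.047521
Normalizer over all consistent configurations: 0.7746·0.95 + 0.950412·0.05 = 0.783391
Posterior = 0.047521 / 0.783391 ≈ 0.061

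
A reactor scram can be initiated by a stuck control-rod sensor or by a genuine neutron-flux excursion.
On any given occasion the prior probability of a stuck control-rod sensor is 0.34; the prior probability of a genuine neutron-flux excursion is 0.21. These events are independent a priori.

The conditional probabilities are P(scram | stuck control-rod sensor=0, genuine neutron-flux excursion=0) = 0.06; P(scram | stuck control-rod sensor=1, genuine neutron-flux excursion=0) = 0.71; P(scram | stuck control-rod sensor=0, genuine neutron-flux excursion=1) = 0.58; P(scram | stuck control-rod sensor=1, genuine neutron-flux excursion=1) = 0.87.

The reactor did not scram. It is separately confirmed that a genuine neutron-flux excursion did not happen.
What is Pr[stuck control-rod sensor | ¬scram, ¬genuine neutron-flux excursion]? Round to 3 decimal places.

Pr[stuck control-rod sensor | ¬scram, ¬genuine neutron-flux excursion] ≈ 0.137

Enumerate both values of stuck control-rod sensor and weight by the priors:
  P(¬scram | ¬genuine neutron-flux excursion) = 0.94×0.66 + 0.29×0.34
        = 0.620400 + 0.098600 = 0.719000
The terms with stuck control-rod sensor present sum to 0.098600, so
  P(stuck control-rod sensor | ¬scram, ¬genuine neutron-flux excursion) = 0.098600 / 0.719000 ≈ 0.137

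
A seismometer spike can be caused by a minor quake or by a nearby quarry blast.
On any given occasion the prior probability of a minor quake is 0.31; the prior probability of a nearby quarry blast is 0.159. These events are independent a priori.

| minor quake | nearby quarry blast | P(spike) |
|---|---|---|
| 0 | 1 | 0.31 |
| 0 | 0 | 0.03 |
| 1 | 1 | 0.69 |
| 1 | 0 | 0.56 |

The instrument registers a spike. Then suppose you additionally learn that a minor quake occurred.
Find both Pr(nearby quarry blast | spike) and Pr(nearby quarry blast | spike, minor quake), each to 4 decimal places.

For the numerator, keep only nearby quarry blast=true terms: 0.034010 + 0.034010 = 0.068020
The normalizing constant is 0.03·0.69·0.841 + 0.31·0.69·0.159 + 0.56·0.31·0.841 + 0.69·0.31·0.159 = 0.231427
P(nearby quarry blast | spike) = 0.068020/0.231427 ≈ 0.2939

With the extra evidence:
Sum P(spike|·) weighted by the priors over both values of nearby quarry blast:
  P(spike | minor quake) = 0.56*0.841 + 0.69*0.159
        = 0.470960 + 0.109710 = 0.580670
The terms with nearby quarry blast present sum to 0.109710, so
  P(nearby quarry blast | spike, minor quake) = 0.109710 / 0.580670 ≈ 0.1889

Pr(nearby quarry blast | spike) ≈ 0.2939; Pr(nearby quarry blast | spike, minor quake) ≈ 0.1889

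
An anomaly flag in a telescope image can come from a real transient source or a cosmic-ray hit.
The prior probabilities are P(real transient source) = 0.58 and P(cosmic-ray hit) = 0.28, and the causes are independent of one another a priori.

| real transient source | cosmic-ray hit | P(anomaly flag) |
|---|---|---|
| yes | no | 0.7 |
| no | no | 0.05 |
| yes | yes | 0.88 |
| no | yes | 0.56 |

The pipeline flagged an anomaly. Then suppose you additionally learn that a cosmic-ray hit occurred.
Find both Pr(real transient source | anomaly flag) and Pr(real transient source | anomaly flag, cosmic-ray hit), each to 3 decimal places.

P(anomaly flag) = 0.05·0.42·0.72 + 0.56·0.42·0.28 + 0.7·0.58·0.72 + 0.88·0.58·0.28 = 0.015120 + 0.065856 + 0.292320 + 0.142912 = 0.516208
Of this, 0.435232 comes from 0.292320 + 0.142912 (the real transient source=true cases).
Hence the posterior is 0.435232/0.516208 ≈ 0.843.

Now condition on the additional information:
P(anomaly flag | cosmic-ray hit) = 0.56·0.42 + 0.88·0.58 = 0.235200 + 0.510400 = 0.745600
The real transient source-present share is 0.88·0.58 = 0.510400.
So P(real transient source | anomaly flag, cosmic-ray hit) = 0.510400/0.745600 ≈ 0.685.
Conditioning on cosmic-ray hit lowers the posterior on real transient source: the classic explaining-away effect in a common-effect structure.

Pr(real transient source | anomaly flag) ≈ 0.843; Pr(real transient source | anomaly flag, cosmic-ray hit) ≈ 0.685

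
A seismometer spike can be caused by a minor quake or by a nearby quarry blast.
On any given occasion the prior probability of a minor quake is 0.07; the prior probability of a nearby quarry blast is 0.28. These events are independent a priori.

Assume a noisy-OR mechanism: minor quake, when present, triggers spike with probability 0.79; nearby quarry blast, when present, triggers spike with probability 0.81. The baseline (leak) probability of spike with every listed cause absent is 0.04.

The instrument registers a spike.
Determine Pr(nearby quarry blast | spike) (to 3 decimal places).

Under noisy-OR, P(spike | causes) = 1 − (1−0.04)·∏(1−qᵢ) over the active causes.
P(spike) = 0.04×0.93×0.72 + 0.8176×0.93×0.28 + 0.7984×0.07×0.72 + 0.961696×0.07×0.28 = 0.026784 + 0.212903 + 0.040239 + 0.018849 = 0.298775
The nearby quarry blast-present share is 0.212903 + 0.018849 = 0.231752.
Hence the posterior is 0.231752/0.298775 ≈ 0.776.

Pr(nearby quarry blast | spike) ≈ 0.776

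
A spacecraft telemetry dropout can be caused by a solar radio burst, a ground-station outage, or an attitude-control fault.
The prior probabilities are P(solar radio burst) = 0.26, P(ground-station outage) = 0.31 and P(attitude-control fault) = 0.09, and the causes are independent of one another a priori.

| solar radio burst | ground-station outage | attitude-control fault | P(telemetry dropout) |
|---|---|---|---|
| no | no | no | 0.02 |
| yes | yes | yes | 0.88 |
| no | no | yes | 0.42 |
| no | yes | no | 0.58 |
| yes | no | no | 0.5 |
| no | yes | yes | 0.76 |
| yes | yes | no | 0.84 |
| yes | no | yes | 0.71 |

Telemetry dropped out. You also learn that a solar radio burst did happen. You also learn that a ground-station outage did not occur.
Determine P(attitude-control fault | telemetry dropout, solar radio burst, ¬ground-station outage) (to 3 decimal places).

P(attitude-control fault | telemetry dropout, solar radio burst, ¬ground-station outage) ≈ 0.123

By total probability over both values of attitude-control fault:
  P(telemetry dropout | solar radio burst, ¬ground-station outage) = 0.5*0.91 + 0.71*0.09
        = 0.455000 + 0.063900 = 0.518900
Keeping only the attitude-control fault-present terms gives 0.063900, so
  P(attitude-control fault | telemetry dropout, solar radio burst, ¬ground-station outage) = 0.063900 / 0.518900 ≈ 0.123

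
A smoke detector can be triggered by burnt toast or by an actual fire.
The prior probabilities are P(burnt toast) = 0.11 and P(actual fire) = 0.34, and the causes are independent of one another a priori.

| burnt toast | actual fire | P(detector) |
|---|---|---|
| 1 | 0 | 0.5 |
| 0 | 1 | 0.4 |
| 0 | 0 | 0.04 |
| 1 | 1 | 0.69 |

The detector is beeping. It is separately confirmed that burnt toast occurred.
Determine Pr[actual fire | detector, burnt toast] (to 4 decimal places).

Sum P(detector|·) weighted by the priors over both values of actual fire:
  P(detector | burnt toast) = 0.5·0.66 + 0.69·0.34
        = 0.330000 + 0.234600 = 0.564600
The terms with actual fire present sum to 0.234600, so
  P(actual fire | detector, burnt toast) = 0.234600 / 0.564600 ≈ 0.4155

Pr[actual fire | detector, burnt toast] ≈ 0.4155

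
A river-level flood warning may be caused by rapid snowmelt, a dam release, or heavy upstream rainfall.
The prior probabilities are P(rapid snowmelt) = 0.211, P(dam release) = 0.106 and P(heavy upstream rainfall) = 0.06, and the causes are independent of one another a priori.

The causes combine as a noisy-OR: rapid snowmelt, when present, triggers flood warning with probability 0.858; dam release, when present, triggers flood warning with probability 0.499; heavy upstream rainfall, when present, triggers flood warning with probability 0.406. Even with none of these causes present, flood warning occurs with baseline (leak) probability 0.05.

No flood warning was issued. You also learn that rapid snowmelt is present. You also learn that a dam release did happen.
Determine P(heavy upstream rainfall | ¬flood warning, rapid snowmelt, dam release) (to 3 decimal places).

Under noisy-OR, P(flood warning | causes) = 1 − (1−0.05)·∏(1−qᵢ) over the active causes.
Weight on heavy upstream rainfall=true, given the evidence: 0.040145×0.06 = 0.002409
Normalizer over all consistent configurations: 0.067585×0.94 + 0.040145×0.06 = 0.065939
P(heavy upstream rainfall | ¬flood warning, rapid snowmelt, dam release) = 0.002409/0.065939 ≈ 0.037

P(heavy upstream rainfall | ¬flood warning, rapid snowmelt, dam release) ≈ 0.037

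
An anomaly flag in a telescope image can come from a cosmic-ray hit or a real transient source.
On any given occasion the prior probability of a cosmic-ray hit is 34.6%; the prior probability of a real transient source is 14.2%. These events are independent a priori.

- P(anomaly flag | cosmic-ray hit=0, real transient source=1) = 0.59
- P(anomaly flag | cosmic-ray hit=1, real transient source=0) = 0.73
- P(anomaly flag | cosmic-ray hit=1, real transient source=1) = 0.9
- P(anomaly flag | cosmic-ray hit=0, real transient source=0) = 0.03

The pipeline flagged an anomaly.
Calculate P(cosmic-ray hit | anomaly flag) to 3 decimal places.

P(cosmic-ray hit | anomaly flag) ≈ 0.785

P(anomaly flag) = 0.03*0.654*0.858 + 0.59*0.654*0.142 + 0.73*0.346*0.858 + 0.9*0.346*0.142 = 0.016834 + 0.054792 + 0.216714 + 0.044219 = 0.332559
Of this, 0.260933 comes from 0.216714 + 0.044219 (the cosmic-ray hit=true cases).
So P(cosmic-ray hit | anomaly flag) = 0.260933/0.332559 ≈ 0.785.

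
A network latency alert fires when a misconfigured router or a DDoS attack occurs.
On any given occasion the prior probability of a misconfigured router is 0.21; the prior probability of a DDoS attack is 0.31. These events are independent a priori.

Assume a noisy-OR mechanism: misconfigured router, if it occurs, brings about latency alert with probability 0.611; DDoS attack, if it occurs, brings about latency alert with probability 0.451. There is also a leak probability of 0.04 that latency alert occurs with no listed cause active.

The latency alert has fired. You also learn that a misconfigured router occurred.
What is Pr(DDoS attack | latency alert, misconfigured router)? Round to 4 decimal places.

Pr(DDoS attack | latency alert, misconfigured router) ≈ 0.3631

Under noisy-OR, P(latency alert | causes) = 1 − (1−0.04)·∏(1−qᵢ) over the active causes.
Weight on DDoS attack=true, given the evidence: 0.794981·0.31 = 0.246444
The normalizing constant is 0.62656·0.69 + 0.794981·0.31 = 0.678770
Posterior = 0.246444 / 0.678770 ≈ 0.3631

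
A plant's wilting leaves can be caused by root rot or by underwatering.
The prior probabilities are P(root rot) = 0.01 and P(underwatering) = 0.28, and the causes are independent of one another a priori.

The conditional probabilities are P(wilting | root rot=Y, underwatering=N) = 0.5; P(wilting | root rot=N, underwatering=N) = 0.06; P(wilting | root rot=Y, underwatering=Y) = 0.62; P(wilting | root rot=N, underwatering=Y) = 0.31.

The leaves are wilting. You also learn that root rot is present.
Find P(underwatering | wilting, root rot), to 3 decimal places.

For the numerator, keep only underwatering=true terms: 0.62*0.28 = 0.173600
Denominator P(wilting | root rot): 0.5*0.72 + 0.62*0.28 = 0.533600
Posterior = 0.173600 / 0.533600 ≈ 0.325

P(underwatering | wilting, root rot) ≈ 0.325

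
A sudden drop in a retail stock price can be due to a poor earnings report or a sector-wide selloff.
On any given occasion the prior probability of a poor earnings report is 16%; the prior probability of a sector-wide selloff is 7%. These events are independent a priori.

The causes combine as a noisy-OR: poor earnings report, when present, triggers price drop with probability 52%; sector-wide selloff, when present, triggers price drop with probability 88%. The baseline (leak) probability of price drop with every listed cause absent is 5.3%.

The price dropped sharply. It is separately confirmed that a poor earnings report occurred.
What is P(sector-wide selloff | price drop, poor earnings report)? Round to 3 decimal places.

P(sector-wide selloff | price drop, poor earnings report) ≈ 0.115

Under noisy-OR, P(price drop | causes) = 1 − (1−0.053)·∏(1−qᵢ) over the active causes.
For the numerator, keep only sector-wide selloff=true terms: 0.945453×0.07 = 0.066182
The normalizing constant is 0.54544×0.93 + 0.945453×0.07 = 0.573441
P(sector-wide selloff | price drop, poor earnings report) = 0.066182/0.573441 ≈ 0.115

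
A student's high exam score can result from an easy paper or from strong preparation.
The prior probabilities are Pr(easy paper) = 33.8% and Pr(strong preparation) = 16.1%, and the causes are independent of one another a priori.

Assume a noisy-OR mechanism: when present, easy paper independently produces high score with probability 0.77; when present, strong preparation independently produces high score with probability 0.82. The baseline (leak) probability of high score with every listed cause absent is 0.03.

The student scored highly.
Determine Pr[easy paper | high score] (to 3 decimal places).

Under noisy-OR, P(high score | causes) = 1 − (1−0.03)·∏(1−qᵢ) over the active causes.
P(high score) = 0.03·0.662·0.839 + 0.8254·0.662·0.161 + 0.7769·0.338·0.839 + 0.959842·0.338·0.161 = 0.016663 + 0.087973 + 0.220315 + 0.052233 = 0.377184
Of this, 0.272548 comes from 0.220315 + 0.052233 (the easy paper=true cases).
P(easy paper | high score) = 0.272548 / 0.377184 ≈ 0.723

Pr[easy paper | high score] ≈ 0.723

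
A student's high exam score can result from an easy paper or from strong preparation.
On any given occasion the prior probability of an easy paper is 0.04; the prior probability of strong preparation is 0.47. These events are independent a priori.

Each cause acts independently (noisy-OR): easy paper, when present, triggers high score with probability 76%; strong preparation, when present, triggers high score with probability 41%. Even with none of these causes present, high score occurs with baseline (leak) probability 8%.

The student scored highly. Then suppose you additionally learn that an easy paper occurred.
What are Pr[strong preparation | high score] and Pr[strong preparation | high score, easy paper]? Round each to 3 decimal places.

Pr[strong preparation | high score] ≈ 0.796; Pr[strong preparation | high score, easy paper] ≈ 0.497

Under noisy-OR, P(high score | causes) = 1 − (1−0.08)·∏(1−qᵢ) over the active causes.
P(high score) = 0.08*0.96*0.53 + 0.4572*0.96*0.47 + 0.7792*0.04*0.53 + 0.869728*0.04*0.47 = 0.040704 + 0.206289 + 0.016519 + 0.016351 = 0.279863
Of this, 0.222640 comes from 0.206289 + 0.016351 (the strong preparation=true cases).
Hence the posterior is 0.222640/0.279863 ≈ 0.796.

With the extra evidence:
P(high score | easy paper) = 0.7792*0.53 + 0.869728*0.47 = 0.412976 + 0.408772 = 0.821748
Of this, 0.408772 comes from 0.869728*0.47 (the strong preparation=true cases).
So P(strong preparation | high score, easy paper) = 0.408772/0.821748 ≈ 0.497.
This is intercausal reasoning (explaining away): once easy paper accounts for the high score, strong preparation becomes less likely.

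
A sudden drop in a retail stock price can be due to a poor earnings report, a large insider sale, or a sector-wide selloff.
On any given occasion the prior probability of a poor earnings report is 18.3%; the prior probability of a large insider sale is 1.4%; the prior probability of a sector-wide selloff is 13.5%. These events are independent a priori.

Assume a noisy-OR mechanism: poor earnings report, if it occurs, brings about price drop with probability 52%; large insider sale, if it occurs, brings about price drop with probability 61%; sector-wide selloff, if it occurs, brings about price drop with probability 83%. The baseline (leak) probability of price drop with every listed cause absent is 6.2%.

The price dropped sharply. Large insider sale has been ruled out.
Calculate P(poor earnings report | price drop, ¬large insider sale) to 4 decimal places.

Under noisy-OR, P(price drop | causes) = 1 − (1−0.062)·∏(1−qᵢ) over the active causes.
P(price drop | ¬large insider sale) = 0.062·0.817·0.865 + 0.84054·0.817·0.135 + 0.54976·0.183·0.865 + 0.923459·0.183·0.135 = 0.043816 + 0.092707 + 0.087024 + 0.022814 = 0.246361
Restricting to configurations with poor earnings report present: 0.087024 + 0.022814 = 0.109838.
P(poor earnings report | price drop, ¬large insider sale) = 0.109838 / 0.246361 ≈ 0.4458

P(poor earnings report | price drop, ¬large insider sale) ≈ 0.4458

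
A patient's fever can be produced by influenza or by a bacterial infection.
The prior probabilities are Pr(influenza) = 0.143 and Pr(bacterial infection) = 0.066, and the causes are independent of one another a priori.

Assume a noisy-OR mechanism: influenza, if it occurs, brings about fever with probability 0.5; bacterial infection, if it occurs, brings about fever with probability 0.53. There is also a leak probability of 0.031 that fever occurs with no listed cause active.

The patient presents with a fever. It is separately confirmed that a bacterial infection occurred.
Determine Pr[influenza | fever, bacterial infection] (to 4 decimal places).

Pr[influenza | fever, bacterial infection] ≈ 0.1914

Under noisy-OR, P(fever | causes) = 1 − (1−0.031)·∏(1−qᵢ) over the active causes.
Numerator (weight on configurations with influenza): 0.772285×0.143 = 0.110437
The normalizing constant is 0.54457×0.857 + 0.772285×0.143 = 0.577133
P(influenza | fever, bacterial infection) = 0.110437/0.577133 ≈ 0.1914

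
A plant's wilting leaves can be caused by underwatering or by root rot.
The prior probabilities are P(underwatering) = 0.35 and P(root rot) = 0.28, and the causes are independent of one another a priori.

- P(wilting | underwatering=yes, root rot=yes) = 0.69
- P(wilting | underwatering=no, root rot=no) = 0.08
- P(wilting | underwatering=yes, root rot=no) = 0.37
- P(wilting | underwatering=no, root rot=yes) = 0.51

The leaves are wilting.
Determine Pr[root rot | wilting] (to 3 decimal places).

P(wilting) = 0.08·0.65·0.72 + 0.51·0.65·0.28 + 0.37·0.35·0.72 + 0.69·0.35·0.28 = 0.037440 + 0.092820 + 0.093240 + 0.067620 = 0.291120
Restricting to configurations with root rot present: 0.092820 + 0.067620 = 0.160440.
Hence the posterior is 0.160440/0.291120 ≈ 0.551.

Pr[root rot | wilting] ≈ 0.551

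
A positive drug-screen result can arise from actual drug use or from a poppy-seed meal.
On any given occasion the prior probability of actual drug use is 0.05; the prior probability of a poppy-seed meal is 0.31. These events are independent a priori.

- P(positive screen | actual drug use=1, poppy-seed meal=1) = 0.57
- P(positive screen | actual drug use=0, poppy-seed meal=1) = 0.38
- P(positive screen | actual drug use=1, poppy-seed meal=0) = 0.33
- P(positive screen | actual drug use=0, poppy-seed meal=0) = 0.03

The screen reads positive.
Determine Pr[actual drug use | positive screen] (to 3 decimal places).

Pr[actual drug use | positive screen] ≈ 0.133

Enumerate the 4 (actual drug use, poppy-seed meal) configurations and weight by the priors:
  P(positive screen) = 0.03·0.95·0.69 + 0.38·0.95·0.31 + 0.33·0.05·0.69 + 0.57·0.05·0.31
        = 0.019665 + 0.111910 + 0.011385 + 0.008835 = 0.151795
The terms with actual drug use present sum to 0.020220, so
  P(actual drug use | positive screen) = 0.020220 / 0.151795 ≈ 0.133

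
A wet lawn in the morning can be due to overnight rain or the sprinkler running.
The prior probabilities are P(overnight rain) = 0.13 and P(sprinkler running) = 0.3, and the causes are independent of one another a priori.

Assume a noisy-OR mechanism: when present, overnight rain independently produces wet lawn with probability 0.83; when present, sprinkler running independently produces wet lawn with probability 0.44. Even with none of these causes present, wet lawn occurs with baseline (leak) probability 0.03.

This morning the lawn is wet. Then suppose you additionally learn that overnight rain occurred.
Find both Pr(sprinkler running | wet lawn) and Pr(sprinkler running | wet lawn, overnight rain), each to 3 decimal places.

Under noisy-OR, P(wet lawn | causes) = 1 − (1−0.03)·∏(1−qᵢ) over the active causes.
Weight on sprinkler running=true, given the evidence: 0.119225 + 0.035399 = 0.154624
The normalizing constant is 0.03×0.87×0.7 + 0.4568×0.87×0.3 + 0.8351×0.13×0.7 + 0.907656×0.13×0.3 = 0.248888
Posterior = 0.154624 / 0.248888 ≈ 0.621

With the extra evidence:
Sum P(wet lawn|·) weighted by the priors over both values of sprinkler running:
  P(wet lawn | overnight rain) = 0.8351×0.7 + 0.907656×0.3
        = 0.584570 + 0.272297 = 0.856867
The terms with sprinkler running present sum to 0.272297, so
  P(sprinkler running | wet lawn, overnight rain) = 0.272297 / 0.856867 ≈ 0.318
— overnight rain explains away the evidence for sprinkler running.

Pr(sprinkler running | wet lawn) ≈ 0.621; Pr(sprinkler running | wet lawn, overnight rain) ≈ 0.318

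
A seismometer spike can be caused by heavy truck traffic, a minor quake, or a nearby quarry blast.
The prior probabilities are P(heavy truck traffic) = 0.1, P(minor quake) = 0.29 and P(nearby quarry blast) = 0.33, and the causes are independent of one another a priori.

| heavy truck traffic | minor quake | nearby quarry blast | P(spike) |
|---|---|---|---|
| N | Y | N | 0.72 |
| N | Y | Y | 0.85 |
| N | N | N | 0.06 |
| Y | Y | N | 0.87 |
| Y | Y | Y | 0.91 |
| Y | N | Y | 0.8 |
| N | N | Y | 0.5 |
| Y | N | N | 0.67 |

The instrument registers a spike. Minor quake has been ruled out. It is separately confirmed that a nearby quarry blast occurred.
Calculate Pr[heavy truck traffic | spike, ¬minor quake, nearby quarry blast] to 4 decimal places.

P(spike | ¬minor quake, nearby quarry blast) = 0.5·0.9 + 0.8·0.1 = 0.450000 + 0.080000 = 0.530000
Of this, 0.080000 comes from 0.8·0.1 (the heavy truck traffic=true cases).
Hence the posterior is 0.080000/0.530000 ≈ 0.1509.

Pr[heavy truck traffic | spike, ¬minor quake, nearby quarry blast] ≈ 0.1509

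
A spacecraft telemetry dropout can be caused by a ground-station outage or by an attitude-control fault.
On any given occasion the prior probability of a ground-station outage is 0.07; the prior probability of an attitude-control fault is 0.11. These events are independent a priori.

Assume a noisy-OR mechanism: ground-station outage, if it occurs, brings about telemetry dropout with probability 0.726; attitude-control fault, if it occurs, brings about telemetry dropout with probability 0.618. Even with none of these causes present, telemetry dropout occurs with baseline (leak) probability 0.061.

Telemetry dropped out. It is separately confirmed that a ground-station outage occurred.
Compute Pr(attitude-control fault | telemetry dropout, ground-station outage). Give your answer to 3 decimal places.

Pr(attitude-control fault | telemetry dropout, ground-station outage) ≈ 0.130

Under noisy-OR, P(telemetry dropout | causes) = 1 − (1−0.061)·∏(1−qᵢ) over the active causes.
Sum P(telemetry dropout|·) weighted by the priors over both values of attitude-control fault:
  P(telemetry dropout | ground-station outage) = 0.742714×0.89 + 0.901717×0.11
        = 0.661015 + 0.099189 = 0.760204
Keeping only the attitude-control fault-present terms gives 0.099189, so
  P(attitude-control fault | telemetry dropout, ground-station outage) = 0.099189 / 0.760204 ≈ 0.130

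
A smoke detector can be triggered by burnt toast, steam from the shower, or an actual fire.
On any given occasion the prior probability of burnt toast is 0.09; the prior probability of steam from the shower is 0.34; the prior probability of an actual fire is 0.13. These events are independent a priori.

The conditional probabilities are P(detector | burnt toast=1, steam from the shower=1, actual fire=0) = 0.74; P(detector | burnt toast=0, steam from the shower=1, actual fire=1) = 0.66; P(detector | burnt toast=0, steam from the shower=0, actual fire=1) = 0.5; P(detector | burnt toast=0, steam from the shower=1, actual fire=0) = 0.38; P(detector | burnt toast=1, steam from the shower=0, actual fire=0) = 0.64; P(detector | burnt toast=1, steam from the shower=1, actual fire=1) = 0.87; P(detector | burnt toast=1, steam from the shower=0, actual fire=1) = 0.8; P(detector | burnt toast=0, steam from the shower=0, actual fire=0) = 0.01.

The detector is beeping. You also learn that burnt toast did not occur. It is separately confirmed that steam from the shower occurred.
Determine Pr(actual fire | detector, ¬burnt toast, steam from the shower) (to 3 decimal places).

Pr(actual fire | detector, ¬burnt toast, steam from the shower) ≈ 0.206

Sum P(detector|·) weighted by the priors over both values of actual fire:
  P(detector | ¬burnt toast, steam from the shower) = 0.38*0.87 + 0.66*0.13
        = 0.330600 + 0.085800 = 0.416400
Keeping only the actual fire-present terms gives 0.085800, so
  P(actual fire | detector, ¬burnt toast, steam from the shower) = 0.085800 / 0.416400 ≈ 0.206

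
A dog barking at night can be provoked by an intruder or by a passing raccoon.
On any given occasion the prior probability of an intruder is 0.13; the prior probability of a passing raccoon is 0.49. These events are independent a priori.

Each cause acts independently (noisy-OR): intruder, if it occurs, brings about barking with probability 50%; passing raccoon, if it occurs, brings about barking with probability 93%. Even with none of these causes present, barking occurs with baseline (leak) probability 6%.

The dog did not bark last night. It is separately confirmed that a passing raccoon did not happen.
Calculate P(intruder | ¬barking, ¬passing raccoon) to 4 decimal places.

Under noisy-OR, P(barking | causes) = 1 − (1−0.06)·∏(1−qᵢ) over the active causes.
Sum P(¬barking|·) weighted by the priors over both values of intruder:
  P(¬barking | ¬passing raccoon) = 0.94×0.87 + 0.47×0.13
        = 0.817800 + 0.061100 = 0.878900
Configurations with intruder contribute 0.061100, so
  P(intruder | ¬barking, ¬passing raccoon) = 0.061100 / 0.878900 ≈ 0.0695

P(intruder | ¬barking, ¬passing raccoon) ≈ 0.0695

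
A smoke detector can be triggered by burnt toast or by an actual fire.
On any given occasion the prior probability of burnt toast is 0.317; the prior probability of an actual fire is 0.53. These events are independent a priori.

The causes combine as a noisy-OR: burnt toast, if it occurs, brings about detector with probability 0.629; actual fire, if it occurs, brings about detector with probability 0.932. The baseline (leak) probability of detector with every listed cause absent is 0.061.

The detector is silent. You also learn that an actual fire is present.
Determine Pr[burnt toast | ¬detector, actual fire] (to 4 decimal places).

Under noisy-OR, P(detector | causes) = 1 − (1−0.061)·∏(1−qᵢ) over the active causes.
Weight on burnt toast=true, given the evidence: 0.023689·0.317 = 0.007509
Denominator P(¬detector | actual fire): 0.063852·0.683 + 0.023689·0.317 = 0.051120
P(burnt toast | ¬detector, actual fire) = 0.007509/0.051120 ≈ 0.1469

Pr[burnt toast | ¬detector, actual fire] ≈ 0.1469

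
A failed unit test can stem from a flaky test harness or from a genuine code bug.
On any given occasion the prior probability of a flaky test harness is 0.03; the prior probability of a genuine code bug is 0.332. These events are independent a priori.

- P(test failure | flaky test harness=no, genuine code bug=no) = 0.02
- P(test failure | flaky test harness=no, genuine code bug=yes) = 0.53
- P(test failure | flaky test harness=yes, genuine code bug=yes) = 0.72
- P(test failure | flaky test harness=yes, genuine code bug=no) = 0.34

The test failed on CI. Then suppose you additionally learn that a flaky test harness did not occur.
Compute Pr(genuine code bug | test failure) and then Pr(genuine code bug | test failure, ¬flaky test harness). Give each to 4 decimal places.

Enumerate the 4 (flaky test harness, genuine code bug) configurations and weight by the priors:
  P(test failure) = 0.02*0.97*0.668 + 0.53*0.97*0.332 + 0.34*0.03*0.668 + 0.72*0.03*0.332
        = 0.012959 + 0.170681 + 0.006814 + 0.007171 = 0.197625
The terms with genuine code bug present sum to 0.177852, so
  P(genuine code bug | test failure) = 0.177852 / 0.197625 ≈ 0.8999

Now condition on the additional information:
For the numerator, keep only genuine code bug=true terms: 0.53*0.332 = 0.175960
Normalizer over all consistent configurations: 0.02*0.668 + 0.53*0.332 = 0.189320
P(genuine code bug | test failure, ¬flaky test harness) = 0.175960/0.189320 ≈ 0.9294
Ruling out flaky test harness raises the posterior on genuine code bug — the flip side of explaining away.

Pr(genuine code bug | test failure) ≈ 0.8999; Pr(genuine code bug | test failure, ¬flaky test harness) ≈ 0.9294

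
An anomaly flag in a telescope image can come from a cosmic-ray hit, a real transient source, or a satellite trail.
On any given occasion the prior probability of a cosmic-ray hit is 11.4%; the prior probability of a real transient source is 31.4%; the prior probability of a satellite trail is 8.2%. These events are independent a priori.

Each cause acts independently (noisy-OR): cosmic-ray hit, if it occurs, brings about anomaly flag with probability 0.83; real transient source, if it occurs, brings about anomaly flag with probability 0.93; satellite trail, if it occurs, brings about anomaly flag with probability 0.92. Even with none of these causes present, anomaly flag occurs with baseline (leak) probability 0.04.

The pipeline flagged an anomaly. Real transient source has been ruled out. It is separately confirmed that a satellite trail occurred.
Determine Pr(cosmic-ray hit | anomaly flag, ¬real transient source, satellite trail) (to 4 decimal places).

Under noisy-OR, P(anomaly flag | causes) = 1 − (1−0.04)·∏(1−qᵢ) over the active causes.
Weight on cosmic-ray hit=true, given the evidence: 0.986944·0.114 = 0.112512
Denominator P(anomaly flag | ¬real transient source, satellite trail): 0.9232·0.886 + 0.986944·0.114 = 0.930467
Posterior = 0.112512 / 0.930467 ≈ 0.1209

Pr(cosmic-ray hit | anomaly flag, ¬real transient source, satellite trail) ≈ 0.1209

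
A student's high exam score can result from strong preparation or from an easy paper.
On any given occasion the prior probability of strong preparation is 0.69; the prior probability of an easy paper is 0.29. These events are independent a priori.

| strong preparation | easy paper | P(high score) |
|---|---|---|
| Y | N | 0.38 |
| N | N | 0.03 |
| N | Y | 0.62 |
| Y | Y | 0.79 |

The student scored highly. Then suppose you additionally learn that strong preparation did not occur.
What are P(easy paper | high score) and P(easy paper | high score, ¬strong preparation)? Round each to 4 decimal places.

P(easy paper | high score) ≈ 0.5259; P(easy paper | high score, ¬strong preparation) ≈ 0.8941

For the numerator, keep only easy paper=true terms: 0.055738 + 0.158079 = 0.213817
Normalizer over all consistent configurations: 0.03·0.31·0.71 + 0.62·0.31·0.29 + 0.38·0.69·0.71 + 0.79·0.69·0.29 = 0.406582
Posterior = 0.213817 / 0.406582 ≈ 0.5259

Now condition on the additional information:
P(high score | ¬strong preparation) = 0.03·0.71 + 0.62·0.29 = 0.021300 + 0.179800 = 0.201100
Restricting to configurations with easy paper present: 0.62·0.29 = 0.179800.
So P(easy paper | high score, ¬strong preparation) = 0.179800/0.201100 ≈ 0.8941.
Ruling out strong preparation raises the posterior on easy paper — the flip side of explaining away.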